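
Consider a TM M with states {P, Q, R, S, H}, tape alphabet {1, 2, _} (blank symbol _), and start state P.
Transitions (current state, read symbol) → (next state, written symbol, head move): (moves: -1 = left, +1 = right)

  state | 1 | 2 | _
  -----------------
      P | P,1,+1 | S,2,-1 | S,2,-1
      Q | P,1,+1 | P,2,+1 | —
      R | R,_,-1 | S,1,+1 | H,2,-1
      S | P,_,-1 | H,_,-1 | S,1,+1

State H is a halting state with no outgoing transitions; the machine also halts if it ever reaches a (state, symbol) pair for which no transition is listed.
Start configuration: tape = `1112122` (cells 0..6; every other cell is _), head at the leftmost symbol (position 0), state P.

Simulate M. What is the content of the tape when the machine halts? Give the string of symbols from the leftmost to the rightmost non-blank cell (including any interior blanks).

state=P head=0 tape=__[1]112122   (P,1)→(P,1,+1)
state=P head=1 tape=__1[1]12122   (P,1)→(P,1,+1)
state=P head=2 tape=__11[1]2122   (P,1)→(P,1,+1)
state=P head=3 tape=__111[2]122   (P,2)→(S,2,-1)
state=S head=2 tape=__11[1]2122   (S,1)→(P,_,-1)
state=P head=1 tape=__1[1]_2122   (P,1)→(P,1,+1)
state=P head=2 tape=__11[_]2122   (P,_)→(S,2,-1)
state=S head=1 tape=__1[1]22122   (S,1)→(P,_,-1)
state=P head=0 tape=__[1]_22122   (P,1)→(P,1,+1)
state=P head=1 tape=__1[_]22122   (P,_)→(S,2,-1)
state=S head=0 tape=__[1]222122   (S,1)→(P,_,-1)
state=P head=-1 tape=_[_]_222122   (P,_)→(S,2,-1)
state=S head=-2 tape=[_]2_222122   (S,_)→(S,1,+1)
state=S head=-1 tape=1[2]_222122   (S,2)→(H,_,-1)
state=H head=-2 tape=[1]__222122
The non-blank tape span at halt is 1__222122.

1__222122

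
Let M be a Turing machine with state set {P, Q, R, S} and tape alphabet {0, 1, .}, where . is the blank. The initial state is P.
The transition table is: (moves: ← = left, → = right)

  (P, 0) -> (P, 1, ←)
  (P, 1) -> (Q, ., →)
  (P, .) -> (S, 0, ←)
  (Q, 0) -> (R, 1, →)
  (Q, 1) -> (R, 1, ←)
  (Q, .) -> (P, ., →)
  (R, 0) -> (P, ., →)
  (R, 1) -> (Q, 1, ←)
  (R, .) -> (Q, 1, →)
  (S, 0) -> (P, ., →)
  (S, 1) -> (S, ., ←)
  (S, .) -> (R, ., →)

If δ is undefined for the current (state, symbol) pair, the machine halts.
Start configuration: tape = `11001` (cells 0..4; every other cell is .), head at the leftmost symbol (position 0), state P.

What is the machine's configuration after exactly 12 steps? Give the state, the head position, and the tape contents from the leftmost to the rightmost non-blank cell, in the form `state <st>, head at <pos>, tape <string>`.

state P, head at 0, tape 11001

state=P head=0 tape=.[1]1001   (P,1)→(Q,.,→)
state=Q head=1 tape=..[1]001   (Q,1)→(R,1,←)
state=R head=0 tape=.[.]1001   (R,.)→(Q,1,→)
state=Q head=1 tape=.1[1]001   (Q,1)→(R,1,←)
state=R head=0 tape=.[1]1001   (R,1)→(Q,1,←)
state=Q head=-1 tape=[.]11001   (Q,.)→(P,.,→)
state=P head=0 tape=.[1]1001   (P,1)→(Q,.,→)
state=Q head=1 tape=..[1]001   (Q,1)→(R,1,←)
state=R head=0 tape=.[.]1001   (R,.)→(Q,1,→)
state=Q head=1 tape=.1[1]001   (Q,1)→(R,1,←)
state=R head=0 tape=.[1]1001   (R,1)→(Q,1,←)
state=Q head=-1 tape=[.]11001   (Q,.)→(P,.,→)
state=P head=0 tape=.[1]1001
After 12 steps: state P, head at 0, tape 11001.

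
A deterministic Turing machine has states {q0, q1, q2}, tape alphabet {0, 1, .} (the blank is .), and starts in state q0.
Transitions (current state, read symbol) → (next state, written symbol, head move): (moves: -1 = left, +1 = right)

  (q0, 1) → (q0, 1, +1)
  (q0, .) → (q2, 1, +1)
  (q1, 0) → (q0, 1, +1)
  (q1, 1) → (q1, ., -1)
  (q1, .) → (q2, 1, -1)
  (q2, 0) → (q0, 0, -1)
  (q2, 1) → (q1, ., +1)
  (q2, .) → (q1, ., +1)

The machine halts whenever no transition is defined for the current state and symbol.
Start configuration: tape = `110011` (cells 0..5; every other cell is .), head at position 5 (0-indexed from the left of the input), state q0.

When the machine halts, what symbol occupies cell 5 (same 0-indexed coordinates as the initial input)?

state=q0 head=5 tape=11001[1]...   (q0,1)→(q0,1,+1)
state=q0 head=6 tape=110011[.]..   (q0,.)→(q2,1,+1)
state=q2 head=7 tape=1100111[.].   (q2,.)→(q1,.,+1)
state=q1 head=8 tape=1100111.[.]   (q1,.)→(q2,1,-1)
state=q2 head=7 tape=1100111[.]1   (q2,.)→(q1,.,+1)
state=q1 head=8 tape=1100111.[1]   (q1,1)→(q1,.,-1)
state=q1 head=7 tape=1100111[.].   (q1,.)→(q2,1,-1)
state=q2 head=6 tape=110011[1]1.   (q2,1)→(q1,.,+1)
state=q1 head=7 tape=110011.[1].   (q1,1)→(q1,.,-1)
state=q1 head=6 tape=110011[.]..   (q1,.)→(q2,1,-1)
state=q2 head=5 tape=11001[1]1..   (q2,1)→(q1,.,+1)
state=q1 head=6 tape=11001.[1]..   (q1,1)→(q1,.,-1)
state=q1 head=5 tape=11001[.]...   (q1,.)→(q2,1,-1)
state=q2 head=4 tape=1100[1]1...   (q2,1)→(q1,.,+1)
state=q1 head=5 tape=1100.[1]...   (q1,1)→(q1,.,-1)
state=q1 head=4 tape=1100[.]....   (q1,.)→(q2,1,-1)
state=q2 head=3 tape=110[0]1....   (q2,0)→(q0,0,-1)
state=q0 head=2 tape=11[0]01....
Cell 5 holds . when M halts.

.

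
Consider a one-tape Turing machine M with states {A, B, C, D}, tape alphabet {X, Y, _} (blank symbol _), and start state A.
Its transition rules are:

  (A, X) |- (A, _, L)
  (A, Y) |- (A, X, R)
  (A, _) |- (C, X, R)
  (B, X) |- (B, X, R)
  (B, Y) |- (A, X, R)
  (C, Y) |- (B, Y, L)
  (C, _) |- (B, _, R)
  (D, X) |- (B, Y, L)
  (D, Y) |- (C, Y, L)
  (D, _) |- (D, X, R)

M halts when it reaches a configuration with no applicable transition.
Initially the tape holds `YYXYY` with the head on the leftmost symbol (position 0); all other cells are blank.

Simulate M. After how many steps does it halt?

A | _[Y]YXYY   read Y → write X, move R, go to A
A | _X[Y]XYY   read Y → write X, move R, go to A
A | _XX[X]YY   read X → write _, move L, go to A
A | _X[X]_YY   read X → write _, move L, go to A
A | _[X]__YY   read X → write _, move L, go to A
A | [_]___YY   read _ → write X, move R, go to C
C | X[_]__YY   read _ → write _, move R, go to B
B | X_[_]_YY
M halts after 7 transitions.

7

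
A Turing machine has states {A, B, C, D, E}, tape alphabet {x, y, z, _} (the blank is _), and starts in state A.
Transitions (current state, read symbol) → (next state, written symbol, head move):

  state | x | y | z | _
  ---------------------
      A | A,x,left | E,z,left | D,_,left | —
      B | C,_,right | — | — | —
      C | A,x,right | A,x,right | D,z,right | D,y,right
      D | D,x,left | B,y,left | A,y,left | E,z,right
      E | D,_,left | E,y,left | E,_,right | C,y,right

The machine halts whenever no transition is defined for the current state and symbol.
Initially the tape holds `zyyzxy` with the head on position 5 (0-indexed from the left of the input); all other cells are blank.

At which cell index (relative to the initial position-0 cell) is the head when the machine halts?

-1

state=A head=5 tape=_zyyzx[y]   (A,y)→(E,z,left)
state=E head=4 tape=_zyyz[x]z   (E,x)→(D,_,left)
state=D head=3 tape=_zyy[z]_z   (D,z)→(A,y,left)
state=A head=2 tape=_zy[y]y_z   (A,y)→(E,z,left)
state=E head=1 tape=_z[y]zy_z   (E,y)→(E,y,left)
state=E head=0 tape=_[z]yzy_z   (E,z)→(E,_,right)
state=E head=1 tape=__[y]zy_z   (E,y)→(E,y,left)
state=E head=0 tape=_[_]yzy_z   (E,_)→(C,y,right)
state=C head=1 tape=_y[y]zy_z   (C,y)→(A,x,right)
state=A head=2 tape=_yx[z]y_z   (A,z)→(D,_,left)
state=D head=1 tape=_y[x]_y_z   (D,x)→(D,x,left)
state=D head=0 tape=_[y]x_y_z   (D,y)→(B,y,left)
state=B head=-1 tape=[_]yx_y_z
At halt the head is at cell -1.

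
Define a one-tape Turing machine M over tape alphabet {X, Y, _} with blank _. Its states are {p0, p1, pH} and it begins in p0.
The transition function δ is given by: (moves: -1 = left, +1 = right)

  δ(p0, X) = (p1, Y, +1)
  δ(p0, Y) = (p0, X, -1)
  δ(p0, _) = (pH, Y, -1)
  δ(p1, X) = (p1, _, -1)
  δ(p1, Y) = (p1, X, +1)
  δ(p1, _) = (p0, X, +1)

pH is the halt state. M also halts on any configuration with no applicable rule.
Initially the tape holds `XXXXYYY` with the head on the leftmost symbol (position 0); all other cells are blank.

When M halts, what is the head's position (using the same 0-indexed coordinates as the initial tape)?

p0 | [X]XXXYYY_   read X → write Y, move +1, go to p1
p1 | Y[X]XXYYY_   read X → write _, move -1, go to p1
p1 | [Y]_XXYYY_   read Y → write X, move +1, go to p1
p1 | X[_]XXYYY_   read _ → write X, move +1, go to p0
p0 | XX[X]XYYY_   read X → write Y, move +1, go to p1
p1 | XXY[X]YYY_   read X → write _, move -1, go to p1
p1 | XX[Y]_YYY_   read Y → write X, move +1, go to p1
p1 | XXX[_]YYY_   read _ → write X, move +1, go to p0
p0 | XXXX[Y]YY_   read Y → write X, move -1, go to p0
p0 | XXX[X]XYY_   read X → write Y, move +1, go to p1
p1 | XXXY[X]YY_   read X → write _, move -1, go to p1
p1 | XXX[Y]_YY_   read Y → write X, move +1, go to p1
p1 | XXXX[_]YY_   read _ → write X, move +1, go to p0
p0 | XXXXX[Y]Y_   read Y → write X, move -1, go to p0
p0 | XXXX[X]XY_   read X → write Y, move +1, go to p1
p1 | XXXXY[X]Y_   read X → write _, move -1, go to p1
p1 | XXXX[Y]_Y_   read Y → write X, move +1, go to p1
p1 | XXXXX[_]Y_   read _ → write X, move +1, go to p0
p0 | XXXXXX[Y]_   read Y → write X, move -1, go to p0
p0 | XXXXX[X]X_   read X → write Y, move +1, go to p1
p1 | XXXXXY[X]_   read X → write _, move -1, go to p1
p1 | XXXXX[Y]__   read Y → write X, move +1, go to p1
p1 | XXXXXX[_]_   read _ → write X, move +1, go to p0
p0 | XXXXXXX[_]   read _ → write Y, move -1, go to pH
pH | XXXXXX[X]Y
At halt the head is at cell 6.

6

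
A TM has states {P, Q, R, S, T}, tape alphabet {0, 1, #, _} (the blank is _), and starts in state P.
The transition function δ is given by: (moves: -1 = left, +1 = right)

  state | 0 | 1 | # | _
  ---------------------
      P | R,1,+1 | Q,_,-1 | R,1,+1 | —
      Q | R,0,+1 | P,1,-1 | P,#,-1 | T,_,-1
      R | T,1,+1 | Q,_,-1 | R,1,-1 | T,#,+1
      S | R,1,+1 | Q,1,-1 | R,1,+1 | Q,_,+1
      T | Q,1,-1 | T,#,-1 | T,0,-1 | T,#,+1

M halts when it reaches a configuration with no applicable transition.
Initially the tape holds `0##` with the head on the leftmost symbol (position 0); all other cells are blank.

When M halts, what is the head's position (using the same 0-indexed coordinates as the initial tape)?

-4

state=P head=0 tape=____[0]##   (P,0)→(R,1,+1)
state=R head=1 tape=____1[#]#   (R,#)→(R,1,-1)
state=R head=0 tape=____[1]1#   (R,1)→(Q,_,-1)
state=Q head=-1 tape=___[_]_1#   (Q,_)→(T,_,-1)
state=T head=-2 tape=__[_]__1#   (T,_)→(T,#,+1)
state=T head=-1 tape=__#[_]_1#   (T,_)→(T,#,+1)
state=T head=0 tape=__##[_]1#   (T,_)→(T,#,+1)
state=T head=1 tape=__###[1]#   (T,1)→(T,#,-1)
state=T head=0 tape=__##[#]##   (T,#)→(T,0,-1)
state=T head=-1 tape=__#[#]0##   (T,#)→(T,0,-1)
state=T head=-2 tape=__[#]00##   (T,#)→(T,0,-1)
state=T head=-3 tape=_[_]000##   (T,_)→(T,#,+1)
state=T head=-2 tape=_#[0]00##   (T,0)→(Q,1,-1)
state=Q head=-3 tape=_[#]100##   (Q,#)→(P,#,-1)
state=P head=-4 tape=[_]#100##
At halt the head is at cell -4.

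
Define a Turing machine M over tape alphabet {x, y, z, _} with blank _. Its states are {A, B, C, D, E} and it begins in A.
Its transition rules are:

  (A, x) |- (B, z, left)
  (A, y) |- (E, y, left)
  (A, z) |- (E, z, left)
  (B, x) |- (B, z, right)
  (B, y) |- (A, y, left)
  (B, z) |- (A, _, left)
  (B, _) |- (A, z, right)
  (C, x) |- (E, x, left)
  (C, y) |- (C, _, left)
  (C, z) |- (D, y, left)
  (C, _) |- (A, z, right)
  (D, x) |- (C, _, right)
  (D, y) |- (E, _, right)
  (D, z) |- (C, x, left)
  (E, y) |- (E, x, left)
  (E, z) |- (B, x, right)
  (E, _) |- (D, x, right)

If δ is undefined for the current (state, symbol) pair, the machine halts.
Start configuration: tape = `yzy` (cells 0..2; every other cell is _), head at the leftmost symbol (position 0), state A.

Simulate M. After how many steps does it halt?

23

state=A head=0 tape=___[y]zy   (A,y)→(E,y,left)
state=E head=-1 tape=__[_]yzy   (E,_)→(D,x,right)
state=D head=0 tape=__x[y]zy   (D,y)→(E,_,right)
state=E head=1 tape=__x_[z]y   (E,z)→(B,x,right)
state=B head=2 tape=__x_x[y]   (B,y)→(A,y,left)
state=A head=1 tape=__x_[x]y   (A,x)→(B,z,left)
state=B head=0 tape=__x[_]zy   (B,_)→(A,z,right)
state=A head=1 tape=__xz[z]y   (A,z)→(E,z,left)
state=E head=0 tape=__x[z]zy   (E,z)→(B,x,right)
state=B head=1 tape=__xx[z]y   (B,z)→(A,_,left)
state=A head=0 tape=__x[x]_y   (A,x)→(B,z,left)
state=B head=-1 tape=__[x]z_y   (B,x)→(B,z,right)
state=B head=0 tape=__z[z]_y   (B,z)→(A,_,left)
state=A head=-1 tape=__[z]__y   (A,z)→(E,z,left)
state=E head=-2 tape=_[_]z__y   (E,_)→(D,x,right)
state=D head=-1 tape=_x[z]__y   (D,z)→(C,x,left)
state=C head=-2 tape=_[x]x__y   (C,x)→(E,x,left)
state=E head=-3 tape=[_]xx__y   (E,_)→(D,x,right)
state=D head=-2 tape=x[x]x__y   (D,x)→(C,_,right)
state=C head=-1 tape=x_[x]__y   (C,x)→(E,x,left)
state=E head=-2 tape=x[_]x__y   (E,_)→(D,x,right)
state=D head=-1 tape=xx[x]__y   (D,x)→(C,_,right)
state=C head=0 tape=xx_[_]_y   (C,_)→(A,z,right)
state=A head=1 tape=xx_z[_]y
M halts after 23 transitions.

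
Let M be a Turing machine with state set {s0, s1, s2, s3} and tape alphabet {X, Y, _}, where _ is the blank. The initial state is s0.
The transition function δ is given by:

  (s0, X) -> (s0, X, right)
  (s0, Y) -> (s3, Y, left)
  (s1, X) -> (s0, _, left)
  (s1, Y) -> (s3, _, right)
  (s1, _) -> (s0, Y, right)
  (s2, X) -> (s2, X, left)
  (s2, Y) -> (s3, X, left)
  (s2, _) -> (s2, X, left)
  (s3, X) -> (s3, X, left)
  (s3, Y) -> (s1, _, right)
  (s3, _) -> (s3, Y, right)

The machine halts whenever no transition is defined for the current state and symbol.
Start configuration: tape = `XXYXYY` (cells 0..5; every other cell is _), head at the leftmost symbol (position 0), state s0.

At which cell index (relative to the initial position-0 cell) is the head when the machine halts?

s0 | _[X]XYXYY   read X → write X, move right, go to s0
s0 | _X[X]YXYY   read X → write X, move right, go to s0
s0 | _XX[Y]XYY   read Y → write Y, move left, go to s3
s3 | _X[X]YXYY   read X → write X, move left, go to s3
s3 | _[X]XYXYY   read X → write X, move left, go to s3
s3 | [_]XXYXYY   read _ → write Y, move right, go to s3
s3 | Y[X]XYXYY   read X → write X, move left, go to s3
s3 | [Y]XXYXYY   read Y → write _, move right, go to s1
s1 | _[X]XYXYY   read X → write _, move left, go to s0
s0 | [_]_XYXYY
At halt the head is at cell -1.

-1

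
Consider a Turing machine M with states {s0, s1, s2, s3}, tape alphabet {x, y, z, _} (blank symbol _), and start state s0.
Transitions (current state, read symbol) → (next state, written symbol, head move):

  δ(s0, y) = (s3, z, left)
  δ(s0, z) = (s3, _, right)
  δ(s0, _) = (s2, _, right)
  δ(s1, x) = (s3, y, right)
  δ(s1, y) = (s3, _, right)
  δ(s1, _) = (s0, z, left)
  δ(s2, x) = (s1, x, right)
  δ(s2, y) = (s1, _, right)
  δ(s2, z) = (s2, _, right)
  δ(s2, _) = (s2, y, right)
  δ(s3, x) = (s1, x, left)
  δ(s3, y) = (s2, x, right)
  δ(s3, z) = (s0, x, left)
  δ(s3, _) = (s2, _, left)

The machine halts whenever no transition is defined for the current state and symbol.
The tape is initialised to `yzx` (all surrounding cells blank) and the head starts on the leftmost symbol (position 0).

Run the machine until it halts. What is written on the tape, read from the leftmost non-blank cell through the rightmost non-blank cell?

yy__xz

s0 | __[y]zx_   read y → write z, move left, go to s3
s3 | _[_]zzx_   read _ → write _, move left, go to s2
s2 | [_]_zzx_   read _ → write y, move right, go to s2
s2 | y[_]zzx_   read _ → write y, move right, go to s2
s2 | yy[z]zx_   read z → write _, move right, go to s2
s2 | yy_[z]x_   read z → write _, move right, go to s2
s2 | yy__[x]_   read x → write x, move right, go to s1
s1 | yy__x[_]   read _ → write z, move left, go to s0
s0 | yy__[x]z
The non-blank tape span at halt is yy__xz.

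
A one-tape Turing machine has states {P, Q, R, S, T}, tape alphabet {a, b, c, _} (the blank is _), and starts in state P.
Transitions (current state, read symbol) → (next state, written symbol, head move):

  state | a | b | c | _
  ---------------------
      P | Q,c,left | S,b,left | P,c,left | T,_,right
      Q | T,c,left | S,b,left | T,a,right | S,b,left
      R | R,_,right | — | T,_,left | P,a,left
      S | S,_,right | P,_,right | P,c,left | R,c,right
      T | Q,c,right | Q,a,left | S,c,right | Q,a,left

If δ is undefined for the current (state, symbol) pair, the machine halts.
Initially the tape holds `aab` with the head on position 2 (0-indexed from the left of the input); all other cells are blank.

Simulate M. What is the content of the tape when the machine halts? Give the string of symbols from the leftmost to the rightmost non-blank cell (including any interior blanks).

a_cba

state=P head=2 tape=aa[b]__   (P,b)→(S,b,left)
state=S head=1 tape=a[a]b__   (S,a)→(S,_,right)
state=S head=2 tape=a_[b]__   (S,b)→(P,_,right)
state=P head=3 tape=a__[_]_   (P,_)→(T,_,right)
state=T head=4 tape=a___[_]   (T,_)→(Q,a,left)
state=Q head=3 tape=a__[_]a   (Q,_)→(S,b,left)
state=S head=2 tape=a_[_]ba   (S,_)→(R,c,right)
state=R head=3 tape=a_c[b]a
The non-blank tape span at halt is a_cba.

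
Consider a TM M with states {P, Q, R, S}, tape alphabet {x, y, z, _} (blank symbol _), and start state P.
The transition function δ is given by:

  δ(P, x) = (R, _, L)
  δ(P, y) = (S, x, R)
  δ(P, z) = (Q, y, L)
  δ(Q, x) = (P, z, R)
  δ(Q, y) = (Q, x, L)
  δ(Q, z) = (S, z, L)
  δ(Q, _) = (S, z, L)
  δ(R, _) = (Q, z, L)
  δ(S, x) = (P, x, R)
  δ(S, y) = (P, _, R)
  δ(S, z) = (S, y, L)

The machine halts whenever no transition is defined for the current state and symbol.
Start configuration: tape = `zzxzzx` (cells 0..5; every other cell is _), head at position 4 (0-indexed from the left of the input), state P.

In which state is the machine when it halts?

state=P head=4 tape=_zzxz[z]x   (P,z)→(Q,y,L)
state=Q head=3 tape=_zzx[z]yx   (Q,z)→(S,z,L)
state=S head=2 tape=_zz[x]zyx   (S,x)→(P,x,R)
state=P head=3 tape=_zzx[z]yx   (P,z)→(Q,y,L)
state=Q head=2 tape=_zz[x]yyx   (Q,x)→(P,z,R)
state=P head=3 tape=_zzz[y]yx   (P,y)→(S,x,R)
state=S head=4 tape=_zzzx[y]x   (S,y)→(P,_,R)
state=P head=5 tape=_zzzx_[x]   (P,x)→(R,_,L)
state=R head=4 tape=_zzzx[_]_   (R,_)→(Q,z,L)
state=Q head=3 tape=_zzz[x]z_   (Q,x)→(P,z,R)
state=P head=4 tape=_zzzz[z]_   (P,z)→(Q,y,L)
state=Q head=3 tape=_zzz[z]y_   (Q,z)→(S,z,L)
state=S head=2 tape=_zz[z]zy_   (S,z)→(S,y,L)
state=S head=1 tape=_z[z]yzy_   (S,z)→(S,y,L)
state=S head=0 tape=_[z]yyzy_   (S,z)→(S,y,L)
state=S head=-1 tape=[_]yyyzy_
No transition is defined for (S, _); M halts in state S.

S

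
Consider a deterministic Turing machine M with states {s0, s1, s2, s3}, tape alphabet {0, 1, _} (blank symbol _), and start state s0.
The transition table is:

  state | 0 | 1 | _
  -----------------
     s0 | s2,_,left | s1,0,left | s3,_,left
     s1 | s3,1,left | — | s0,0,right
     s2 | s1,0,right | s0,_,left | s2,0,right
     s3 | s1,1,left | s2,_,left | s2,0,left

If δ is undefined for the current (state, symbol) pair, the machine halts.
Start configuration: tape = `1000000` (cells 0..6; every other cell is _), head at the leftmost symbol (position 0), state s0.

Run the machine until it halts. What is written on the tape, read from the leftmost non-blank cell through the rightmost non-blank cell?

0011111111

s0 | ___[1]000000_   read 1 → write 0, move left, go to s1
s1 | __[_]0000000_   read _ → write 0, move right, go to s0
s0 | __0[0]000000_   read 0 → write _, move left, go to s2
s2 | __[0]_000000_   read 0 → write 0, move right, go to s1
s1 | __0[_]000000_   read _ → write 0, move right, go to s0
s0 | __00[0]00000_   read 0 → write _, move left, go to s2
s2 | __0[0]_00000_   read 0 → write 0, move right, go to s1
s1 | __00[_]00000_   read _ → write 0, move right, go to s0
s0 | __000[0]0000_   read 0 → write _, move left, go to s2
s2 | __00[0]_0000_   read 0 → write 0, move right, go to s1
s1 | __000[_]0000_   read _ → write 0, move right, go to s0
s0 | __0000[0]000_   read 0 → write _, move left, go to s2
s2 | __000[0]_000_   read 0 → write 0, move right, go to s1
s1 | __0000[_]000_   read _ → write 0, move right, go to s0
s0 | __00000[0]00_   read 0 → write _, move left, go to s2
s2 | __0000[0]_00_   read 0 → write 0, move right, go to s1
s1 | __00000[_]00_   read _ → write 0, move right, go to s0
s0 | __000000[0]0_   read 0 → write _, move left, go to s2
s2 | __00000[0]_0_   read 0 → write 0, move right, go to s1
s1 | __000000[_]0_   read _ → write 0, move right, go to s0
s0 | __0000000[0]_   read 0 → write _, move left, go to s2
s2 | __000000[0]__   read 0 → write 0, move right, go to s1
s1 | __0000000[_]_   read _ → write 0, move right, go to s0
s0 | __00000000[_]   read _ → write _, move left, go to s3
s3 | __0000000[0]_   read 0 → write 1, move left, go to s1
s1 | __000000[0]1_   read 0 → write 1, move left, go to s3
s3 | __00000[0]11_   read 0 → write 1, move left, go to s1
s1 | __0000[0]111_   read 0 → write 1, move left, go to s3
s3 | __000[0]1111_   read 0 → write 1, move left, go to s1
s1 | __00[0]11111_   read 0 → write 1, move left, go to s3
s3 | __0[0]111111_   read 0 → write 1, move left, go to s1
s1 | __[0]1111111_   read 0 → write 1, move left, go to s3
s3 | _[_]11111111_   read _ → write 0, move left, go to s2
s2 | [_]011111111_   read _ → write 0, move right, go to s2
s2 | 0[0]11111111_   read 0 → write 0, move right, go to s1
s1 | 00[1]1111111_
The non-blank tape span at halt is 0011111111.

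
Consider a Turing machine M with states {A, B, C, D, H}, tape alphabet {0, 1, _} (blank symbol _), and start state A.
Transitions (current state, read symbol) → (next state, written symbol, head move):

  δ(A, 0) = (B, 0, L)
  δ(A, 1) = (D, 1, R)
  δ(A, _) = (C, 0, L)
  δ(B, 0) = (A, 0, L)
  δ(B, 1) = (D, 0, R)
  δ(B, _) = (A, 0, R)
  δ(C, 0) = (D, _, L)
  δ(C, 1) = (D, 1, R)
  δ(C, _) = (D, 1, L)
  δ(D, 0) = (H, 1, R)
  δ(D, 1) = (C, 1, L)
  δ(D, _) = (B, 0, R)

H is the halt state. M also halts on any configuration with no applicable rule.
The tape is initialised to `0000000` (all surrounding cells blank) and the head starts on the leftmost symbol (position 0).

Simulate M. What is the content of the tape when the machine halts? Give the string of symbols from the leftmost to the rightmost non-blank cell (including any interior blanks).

A | ____[0]000000   read 0 → write 0, move L, go to B
B | ___[_]0000000   read _ → write 0, move R, go to A
A | ___0[0]000000   read 0 → write 0, move L, go to B
B | ___[0]0000000   read 0 → write 0, move L, go to A
A | __[_]00000000   read _ → write 0, move L, go to C
C | _[_]000000000   read _ → write 1, move L, go to D
D | [_]1000000000   read _ → write 0, move R, go to B
B | 0[1]000000000   read 1 → write 0, move R, go to D
D | 00[0]00000000   read 0 → write 1, move R, go to H
H | 001[0]0000000
The non-blank tape span at halt is 00100000000.

00100000000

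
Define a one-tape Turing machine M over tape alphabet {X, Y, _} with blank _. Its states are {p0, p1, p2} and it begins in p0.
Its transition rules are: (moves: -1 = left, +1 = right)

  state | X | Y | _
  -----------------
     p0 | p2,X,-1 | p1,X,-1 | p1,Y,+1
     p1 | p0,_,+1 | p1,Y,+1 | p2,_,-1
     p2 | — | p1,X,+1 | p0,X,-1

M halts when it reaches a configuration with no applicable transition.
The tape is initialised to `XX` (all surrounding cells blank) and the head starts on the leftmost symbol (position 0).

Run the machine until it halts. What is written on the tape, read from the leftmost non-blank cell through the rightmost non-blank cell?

X_XXXXX

state=p0 head=0 tape=_____[X]X   (p0,X)→(p2,X,-1)
state=p2 head=-1 tape=____[_]XX   (p2,_)→(p0,X,-1)
state=p0 head=-2 tape=___[_]XXX   (p0,_)→(p1,Y,+1)
state=p1 head=-1 tape=___Y[X]XX   (p1,X)→(p0,_,+1)
state=p0 head=0 tape=___Y_[X]X   (p0,X)→(p2,X,-1)
state=p2 head=-1 tape=___Y[_]XX   (p2,_)→(p0,X,-1)
state=p0 head=-2 tape=___[Y]XXX   (p0,Y)→(p1,X,-1)
state=p1 head=-3 tape=__[_]XXXX   (p1,_)→(p2,_,-1)
state=p2 head=-4 tape=_[_]_XXXX   (p2,_)→(p0,X,-1)
state=p0 head=-5 tape=[_]X_XXXX   (p0,_)→(p1,Y,+1)
state=p1 head=-4 tape=Y[X]_XXXX   (p1,X)→(p0,_,+1)
state=p0 head=-3 tape=Y_[_]XXXX   (p0,_)→(p1,Y,+1)
state=p1 head=-2 tape=Y_Y[X]XXX   (p1,X)→(p0,_,+1)
state=p0 head=-1 tape=Y_Y_[X]XX   (p0,X)→(p2,X,-1)
state=p2 head=-2 tape=Y_Y[_]XXX   (p2,_)→(p0,X,-1)
state=p0 head=-3 tape=Y_[Y]XXXX   (p0,Y)→(p1,X,-1)
state=p1 head=-4 tape=Y[_]XXXXX   (p1,_)→(p2,_,-1)
state=p2 head=-5 tape=[Y]_XXXXX   (p2,Y)→(p1,X,+1)
state=p1 head=-4 tape=X[_]XXXXX   (p1,_)→(p2,_,-1)
state=p2 head=-5 tape=[X]_XXXXX
The non-blank tape span at halt is X_XXXXX.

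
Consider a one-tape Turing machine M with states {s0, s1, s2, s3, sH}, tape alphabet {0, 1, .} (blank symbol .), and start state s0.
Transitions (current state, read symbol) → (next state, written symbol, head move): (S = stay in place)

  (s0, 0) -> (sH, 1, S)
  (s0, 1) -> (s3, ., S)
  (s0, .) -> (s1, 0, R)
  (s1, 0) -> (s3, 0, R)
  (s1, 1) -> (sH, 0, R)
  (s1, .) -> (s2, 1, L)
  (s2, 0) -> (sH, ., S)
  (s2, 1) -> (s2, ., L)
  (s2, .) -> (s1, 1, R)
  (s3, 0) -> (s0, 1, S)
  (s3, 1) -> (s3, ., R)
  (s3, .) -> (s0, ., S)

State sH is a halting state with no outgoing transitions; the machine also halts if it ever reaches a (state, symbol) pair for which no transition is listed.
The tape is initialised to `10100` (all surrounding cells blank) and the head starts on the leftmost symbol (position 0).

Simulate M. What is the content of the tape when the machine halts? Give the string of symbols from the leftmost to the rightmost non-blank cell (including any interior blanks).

00.00.1

s0 | [1]0100..   read 1 → write ., move S, go to s3
s3 | [.]0100..   read . → write ., move S, go to s0
s0 | [.]0100..   read . → write 0, move R, go to s1
s1 | 0[0]100..   read 0 → write 0, move R, go to s3
s3 | 00[1]00..   read 1 → write ., move R, go to s3
s3 | 00.[0]0..   read 0 → write 1, move S, go to s0
s0 | 00.[1]0..   read 1 → write ., move S, go to s3
s3 | 00.[.]0..   read . → write ., move S, go to s0
s0 | 00.[.]0..   read . → write 0, move R, go to s1
s1 | 00.0[0]..   read 0 → write 0, move R, go to s3
s3 | 00.00[.].   read . → write ., move S, go to s0
s0 | 00.00[.].   read . → write 0, move R, go to s1
s1 | 00.000[.]   read . → write 1, move L, go to s2
s2 | 00.00[0]1   read 0 → write ., move S, go to sH
sH | 00.00[.]1
The non-blank tape span at halt is 00.00.1.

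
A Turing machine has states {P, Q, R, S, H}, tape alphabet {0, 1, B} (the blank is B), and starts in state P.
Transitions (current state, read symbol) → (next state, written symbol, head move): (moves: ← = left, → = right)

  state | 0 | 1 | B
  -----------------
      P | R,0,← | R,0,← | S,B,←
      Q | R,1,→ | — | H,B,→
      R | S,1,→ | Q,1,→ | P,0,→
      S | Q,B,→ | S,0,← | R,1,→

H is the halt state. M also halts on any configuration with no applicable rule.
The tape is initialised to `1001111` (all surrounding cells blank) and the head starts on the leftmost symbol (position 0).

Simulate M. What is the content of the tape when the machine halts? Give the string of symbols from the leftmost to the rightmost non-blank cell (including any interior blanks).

111B1111

state=P head=0 tape=B[1]001111   (P,1)→(R,0,←)
state=R head=-1 tape=[B]0001111   (R,B)→(P,0,→)
state=P head=0 tape=0[0]001111   (P,0)→(R,0,←)
state=R head=-1 tape=[0]0001111   (R,0)→(S,1,→)
state=S head=0 tape=1[0]001111   (S,0)→(Q,B,→)
state=Q head=1 tape=1B[0]01111   (Q,0)→(R,1,→)
state=R head=2 tape=1B1[0]1111   (R,0)→(S,1,→)
state=S head=3 tape=1B11[1]111   (S,1)→(S,0,←)
state=S head=2 tape=1B1[1]0111   (S,1)→(S,0,←)
state=S head=1 tape=1B[1]00111   (S,1)→(S,0,←)
state=S head=0 tape=1[B]000111   (S,B)→(R,1,→)
state=R head=1 tape=11[0]00111   (R,0)→(S,1,→)
state=S head=2 tape=111[0]0111   (S,0)→(Q,B,→)
state=Q head=3 tape=111B[0]111   (Q,0)→(R,1,→)
state=R head=4 tape=111B1[1]11   (R,1)→(Q,1,→)
state=Q head=5 tape=111B11[1]1
The non-blank tape span at halt is 111B1111.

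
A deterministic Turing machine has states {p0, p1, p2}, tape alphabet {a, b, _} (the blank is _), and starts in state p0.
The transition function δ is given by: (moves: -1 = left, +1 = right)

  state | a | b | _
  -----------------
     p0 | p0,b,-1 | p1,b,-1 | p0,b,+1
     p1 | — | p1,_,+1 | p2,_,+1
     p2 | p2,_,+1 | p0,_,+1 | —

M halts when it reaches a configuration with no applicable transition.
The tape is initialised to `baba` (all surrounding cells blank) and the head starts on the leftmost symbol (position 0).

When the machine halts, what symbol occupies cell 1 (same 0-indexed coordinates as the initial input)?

p0 | _[b]aba   read b → write b, move -1, go to p1
p1 | [_]baba   read _ → write _, move +1, go to p2
p2 | _[b]aba   read b → write _, move +1, go to p0
p0 | __[a]ba   read a → write b, move -1, go to p0
p0 | _[_]bba   read _ → write b, move +1, go to p0
p0 | _b[b]ba   read b → write b, move -1, go to p1
p1 | _[b]bba   read b → write _, move +1, go to p1
p1 | __[b]ba   read b → write _, move +1, go to p1
p1 | ___[b]a   read b → write _, move +1, go to p1
p1 | ____[a]
Cell 1 holds _ when M halts.

_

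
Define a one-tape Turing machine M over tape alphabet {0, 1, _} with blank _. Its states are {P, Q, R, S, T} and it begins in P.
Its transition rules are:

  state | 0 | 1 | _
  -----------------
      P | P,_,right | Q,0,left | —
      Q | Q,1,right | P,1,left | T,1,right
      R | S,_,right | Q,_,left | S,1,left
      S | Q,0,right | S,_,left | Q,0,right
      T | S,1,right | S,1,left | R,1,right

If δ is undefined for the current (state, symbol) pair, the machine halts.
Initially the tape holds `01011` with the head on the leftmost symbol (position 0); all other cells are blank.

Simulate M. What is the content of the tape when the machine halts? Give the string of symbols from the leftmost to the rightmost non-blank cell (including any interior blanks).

101

state=P head=0 tape=__[0]1011   (P,0)→(P,_,right)
state=P head=1 tape=___[1]011   (P,1)→(Q,0,left)
state=Q head=0 tape=__[_]0011   (Q,_)→(T,1,right)
state=T head=1 tape=__1[0]011   (T,0)→(S,1,right)
state=S head=2 tape=__11[0]11   (S,0)→(Q,0,right)
state=Q head=3 tape=__110[1]1   (Q,1)→(P,1,left)
state=P head=2 tape=__11[0]11   (P,0)→(P,_,right)
state=P head=3 tape=__11_[1]1   (P,1)→(Q,0,left)
state=Q head=2 tape=__11[_]01   (Q,_)→(T,1,right)
state=T head=3 tape=__111[0]1   (T,0)→(S,1,right)
state=S head=4 tape=__1111[1]   (S,1)→(S,_,left)
state=S head=3 tape=__111[1]_   (S,1)→(S,_,left)
state=S head=2 tape=__11[1]__   (S,1)→(S,_,left)
state=S head=1 tape=__1[1]___   (S,1)→(S,_,left)
state=S head=0 tape=__[1]____   (S,1)→(S,_,left)
state=S head=-1 tape=_[_]_____   (S,_)→(Q,0,right)
state=Q head=0 tape=_0[_]____   (Q,_)→(T,1,right)
state=T head=1 tape=_01[_]___   (T,_)→(R,1,right)
state=R head=2 tape=_011[_]__   (R,_)→(S,1,left)
state=S head=1 tape=_01[1]1__   (S,1)→(S,_,left)
state=S head=0 tape=_0[1]_1__   (S,1)→(S,_,left)
state=S head=-1 tape=_[0]__1__   (S,0)→(Q,0,right)
state=Q head=0 tape=_0[_]_1__   (Q,_)→(T,1,right)
state=T head=1 tape=_01[_]1__   (T,_)→(R,1,right)
state=R head=2 tape=_011[1]__   (R,1)→(Q,_,left)
state=Q head=1 tape=_01[1]___   (Q,1)→(P,1,left)
state=P head=0 tape=_0[1]1___   (P,1)→(Q,0,left)
state=Q head=-1 tape=_[0]01___   (Q,0)→(Q,1,right)
state=Q head=0 tape=_1[0]1___   (Q,0)→(Q,1,right)
state=Q head=1 tape=_11[1]___   (Q,1)→(P,1,left)
state=P head=0 tape=_1[1]1___   (P,1)→(Q,0,left)
state=Q head=-1 tape=_[1]01___   (Q,1)→(P,1,left)
state=P head=-2 tape=[_]101___
The non-blank tape span at halt is 101.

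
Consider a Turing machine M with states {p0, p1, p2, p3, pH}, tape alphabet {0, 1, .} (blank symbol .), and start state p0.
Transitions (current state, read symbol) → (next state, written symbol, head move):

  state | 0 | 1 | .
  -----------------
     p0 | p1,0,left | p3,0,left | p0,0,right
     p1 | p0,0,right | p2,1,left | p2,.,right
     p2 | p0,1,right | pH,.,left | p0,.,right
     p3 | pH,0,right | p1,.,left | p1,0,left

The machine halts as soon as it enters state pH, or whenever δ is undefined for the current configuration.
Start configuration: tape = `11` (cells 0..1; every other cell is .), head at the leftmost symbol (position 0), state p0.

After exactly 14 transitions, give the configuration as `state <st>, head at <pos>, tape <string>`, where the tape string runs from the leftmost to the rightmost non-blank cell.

state p0, head at -2, tape 1001

state=p0 head=0 tape=...[1]1   (p0,1)→(p3,0,left)
state=p3 head=-1 tape=..[.]01   (p3,.)→(p1,0,left)
state=p1 head=-2 tape=.[.]001   (p1,.)→(p2,.,right)
state=p2 head=-1 tape=..[0]01   (p2,0)→(p0,1,right)
state=p0 head=0 tape=..1[0]1   (p0,0)→(p1,0,left)
state=p1 head=-1 tape=..[1]01   (p1,1)→(p2,1,left)
state=p2 head=-2 tape=.[.]101   (p2,.)→(p0,.,right)
state=p0 head=-1 tape=..[1]01   (p0,1)→(p3,0,left)
state=p3 head=-2 tape=.[.]001   (p3,.)→(p1,0,left)
state=p1 head=-3 tape=[.]0001   (p1,.)→(p2,.,right)
state=p2 head=-2 tape=.[0]001   (p2,0)→(p0,1,right)
state=p0 head=-1 tape=.1[0]01   (p0,0)→(p1,0,left)
state=p1 head=-2 tape=.[1]001   (p1,1)→(p2,1,left)
state=p2 head=-3 tape=[.]1001   (p2,.)→(p0,.,right)
state=p0 head=-2 tape=.[1]001
After 14 steps: state p0, head at -2, tape 1001.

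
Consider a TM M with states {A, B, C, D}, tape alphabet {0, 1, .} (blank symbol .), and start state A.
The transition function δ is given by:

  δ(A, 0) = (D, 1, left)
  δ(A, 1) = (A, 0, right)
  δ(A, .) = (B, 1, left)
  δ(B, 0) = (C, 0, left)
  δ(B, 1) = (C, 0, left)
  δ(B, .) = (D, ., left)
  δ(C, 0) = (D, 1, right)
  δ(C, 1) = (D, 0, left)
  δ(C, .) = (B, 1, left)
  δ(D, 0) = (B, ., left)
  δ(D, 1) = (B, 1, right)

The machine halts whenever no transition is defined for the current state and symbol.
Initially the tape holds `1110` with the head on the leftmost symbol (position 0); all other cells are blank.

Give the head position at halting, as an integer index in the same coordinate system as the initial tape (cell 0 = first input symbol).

A | ...[1]110   read 1 → write 0, move right, go to A
A | ...0[1]10   read 1 → write 0, move right, go to A
A | ...00[1]0   read 1 → write 0, move right, go to A
A | ...000[0]   read 0 → write 1, move left, go to D
D | ...00[0]1   read 0 → write ., move left, go to B
B | ...0[0].1   read 0 → write 0, move left, go to C
C | ...[0]0.1   read 0 → write 1, move right, go to D
D | ...1[0].1   read 0 → write ., move left, go to B
B | ...[1]..1   read 1 → write 0, move left, go to C
C | ..[.]0..1   read . → write 1, move left, go to B
B | .[.]10..1   read . → write ., move left, go to D
D | [.].10..1
At halt the head is at cell -3.

-3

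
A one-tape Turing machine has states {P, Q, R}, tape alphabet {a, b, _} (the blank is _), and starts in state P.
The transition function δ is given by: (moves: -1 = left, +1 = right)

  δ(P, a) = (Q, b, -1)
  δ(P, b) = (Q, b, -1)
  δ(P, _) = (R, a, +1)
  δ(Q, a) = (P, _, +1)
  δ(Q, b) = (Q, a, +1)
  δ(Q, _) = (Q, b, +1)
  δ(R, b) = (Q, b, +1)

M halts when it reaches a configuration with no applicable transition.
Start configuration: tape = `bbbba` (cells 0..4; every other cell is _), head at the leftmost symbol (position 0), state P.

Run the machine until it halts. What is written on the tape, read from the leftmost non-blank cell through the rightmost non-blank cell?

state=P head=0 tape=_[b]bbba__   (P,b)→(Q,b,-1)
state=Q head=-1 tape=[_]bbbba__   (Q,_)→(Q,b,+1)
state=Q head=0 tape=b[b]bbba__   (Q,b)→(Q,a,+1)
state=Q head=1 tape=ba[b]bba__   (Q,b)→(Q,a,+1)
state=Q head=2 tape=baa[b]ba__   (Q,b)→(Q,a,+1)
state=Q head=3 tape=baaa[b]a__   (Q,b)→(Q,a,+1)
state=Q head=4 tape=baaaa[a]__   (Q,a)→(P,_,+1)
state=P head=5 tape=baaaa_[_]_   (P,_)→(R,a,+1)
state=R head=6 tape=baaaa_a[_]
The non-blank tape span at halt is baaaa_a.

baaaa_a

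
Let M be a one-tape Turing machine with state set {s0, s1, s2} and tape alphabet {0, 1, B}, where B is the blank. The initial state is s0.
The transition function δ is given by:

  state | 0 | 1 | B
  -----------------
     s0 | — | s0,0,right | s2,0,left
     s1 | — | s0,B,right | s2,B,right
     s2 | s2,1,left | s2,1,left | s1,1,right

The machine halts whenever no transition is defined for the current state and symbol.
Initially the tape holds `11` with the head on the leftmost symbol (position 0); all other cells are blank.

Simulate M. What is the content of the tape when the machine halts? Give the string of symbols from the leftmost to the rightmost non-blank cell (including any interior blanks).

s0 | B[1]1B   read 1 → write 0, move right, go to s0
s0 | B0[1]B   read 1 → write 0, move right, go to s0
s0 | B00[B]   read B → write 0, move left, go to s2
s2 | B0[0]0   read 0 → write 1, move left, go to s2
s2 | B[0]10   read 0 → write 1, move left, go to s2
s2 | [B]110   read B → write 1, move right, go to s1
s1 | 1[1]10   read 1 → write B, move right, go to s0
s0 | 1B[1]0   read 1 → write 0, move right, go to s0
s0 | 1B0[0]
The non-blank tape span at halt is 1B00.

1B00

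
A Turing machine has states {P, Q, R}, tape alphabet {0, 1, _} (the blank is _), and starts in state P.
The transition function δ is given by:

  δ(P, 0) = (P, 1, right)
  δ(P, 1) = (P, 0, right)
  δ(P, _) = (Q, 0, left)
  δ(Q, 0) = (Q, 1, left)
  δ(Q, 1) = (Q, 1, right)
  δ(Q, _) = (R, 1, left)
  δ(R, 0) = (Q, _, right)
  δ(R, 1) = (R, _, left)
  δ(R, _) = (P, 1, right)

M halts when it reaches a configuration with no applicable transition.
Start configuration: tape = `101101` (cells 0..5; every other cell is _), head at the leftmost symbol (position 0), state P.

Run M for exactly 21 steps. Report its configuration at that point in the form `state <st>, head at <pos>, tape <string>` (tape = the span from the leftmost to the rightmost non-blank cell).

state=P head=0 tape=[1]01101__   (P,1)→(P,0,right)
state=P head=1 tape=0[0]1101__   (P,0)→(P,1,right)
state=P head=2 tape=01[1]101__   (P,1)→(P,0,right)
state=P head=3 tape=010[1]01__   (P,1)→(P,0,right)
state=P head=4 tape=0100[0]1__   (P,0)→(P,1,right)
state=P head=5 tape=01001[1]__   (P,1)→(P,0,right)
state=P head=6 tape=010010[_]_   (P,_)→(Q,0,left)
state=Q head=5 tape=01001[0]0_   (Q,0)→(Q,1,left)
state=Q head=4 tape=0100[1]10_   (Q,1)→(Q,1,right)
state=Q head=5 tape=01001[1]0_   (Q,1)→(Q,1,right)
state=Q head=6 tape=010011[0]_   (Q,0)→(Q,1,left)
state=Q head=5 tape=01001[1]1_   (Q,1)→(Q,1,right)
state=Q head=6 tape=010011[1]_   (Q,1)→(Q,1,right)
state=Q head=7 tape=0100111[_]   (Q,_)→(R,1,left)
state=R head=6 tape=010011[1]1   (R,1)→(R,_,left)
state=R head=5 tape=01001[1]_1   (R,1)→(R,_,left)
state=R head=4 tape=0100[1]__1   (R,1)→(R,_,left)
state=R head=3 tape=010[0]___1   (R,0)→(Q,_,right)
state=Q head=4 tape=010_[_]__1   (Q,_)→(R,1,left)
state=R head=3 tape=010[_]1__1   (R,_)→(P,1,right)
state=P head=4 tape=0101[1]__1   (P,1)→(P,0,right)
state=P head=5 tape=01010[_]_1
After 21 steps: state P, head at 5, tape 01010__1.

state P, head at 5, tape 01010__1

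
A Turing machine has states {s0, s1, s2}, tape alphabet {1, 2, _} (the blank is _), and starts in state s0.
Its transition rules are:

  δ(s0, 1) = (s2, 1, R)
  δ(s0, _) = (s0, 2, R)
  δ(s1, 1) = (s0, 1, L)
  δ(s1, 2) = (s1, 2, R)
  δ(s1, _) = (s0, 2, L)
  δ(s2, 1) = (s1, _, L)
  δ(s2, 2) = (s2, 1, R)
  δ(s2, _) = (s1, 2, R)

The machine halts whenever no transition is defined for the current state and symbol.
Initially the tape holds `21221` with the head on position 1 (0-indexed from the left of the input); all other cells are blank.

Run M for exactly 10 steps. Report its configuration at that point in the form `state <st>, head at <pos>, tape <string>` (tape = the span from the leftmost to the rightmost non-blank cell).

state=s0 head=1 tape=2[1]221   (s0,1)→(s2,1,R)
state=s2 head=2 tape=21[2]21   (s2,2)→(s2,1,R)
state=s2 head=3 tape=211[2]1   (s2,2)→(s2,1,R)
state=s2 head=4 tape=2111[1]   (s2,1)→(s1,_,L)
state=s1 head=3 tape=211[1]_   (s1,1)→(s0,1,L)
state=s0 head=2 tape=21[1]1_   (s0,1)→(s2,1,R)
state=s2 head=3 tape=211[1]_   (s2,1)→(s1,_,L)
state=s1 head=2 tape=21[1]__   (s1,1)→(s0,1,L)
state=s0 head=1 tape=2[1]1__   (s0,1)→(s2,1,R)
state=s2 head=2 tape=21[1]__   (s2,1)→(s1,_,L)
state=s1 head=1 tape=2[1]___
After 10 steps: state s1, head at 1, tape 21.

state s1, head at 1, tape 21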